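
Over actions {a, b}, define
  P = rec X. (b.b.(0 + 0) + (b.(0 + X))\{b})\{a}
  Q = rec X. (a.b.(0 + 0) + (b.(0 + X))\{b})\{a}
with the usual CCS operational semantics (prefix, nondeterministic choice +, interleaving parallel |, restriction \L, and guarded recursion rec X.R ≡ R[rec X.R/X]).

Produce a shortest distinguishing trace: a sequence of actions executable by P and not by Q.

LTS(P): 3 reachable states
  u0 = rec X. (b.b.(0 + 0) + (b.(0 + X))\{b})\{a} :: —b→ u1
  u1 = (b.(0 + 0))\{a} :: —b→ u2
  u2 = (0 + 0)\{a} :: stopped
LTS(Q): 1 reachable states
  v0 = rec X. (a.b.(0 + 0) + (b.(0 + X))\{b})\{a} :: stopped
Run σ = ⟨b⟩ on P: start {u0}
  [1] b ⇒ {u1}
  P completes σ.
Run σ = ⟨b⟩ on Q: start {v0}
  [1] b ⇒ no successor for Q

b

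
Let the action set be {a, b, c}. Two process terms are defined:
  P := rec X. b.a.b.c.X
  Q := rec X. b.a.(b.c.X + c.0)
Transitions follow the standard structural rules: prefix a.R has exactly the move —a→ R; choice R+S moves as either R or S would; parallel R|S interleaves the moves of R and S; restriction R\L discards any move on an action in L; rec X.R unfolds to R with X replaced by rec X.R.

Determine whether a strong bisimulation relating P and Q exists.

not bisimilar

Reachable graph of P (4 states):
  p0 = rec X. b.a.b.c.X | ··b··> p1
  p1 = a.b.c.(rec X. b.a.b.c.X) | ··a··> p2
  p2 = b.c.(rec X. b.a.b.c.X) | ··b··> p3
  p3 = c.(rec X. b.a.b.c.X) | ··c··> p0
Reachable graph of Q (5 states):
  q0 = rec X. b.a.(b.c.X + c.0) | ··b··> q1
  q1 = a.(b.c.(rec X. b.a.(b.c.X + c.0)) + c.0) | ··a··> q2
  q2 = b.c.(rec X. b.a.(b.c.X + c.0)) + c.0 | ··b··> q3, ··c··> q4
  q3 = c.(rec X. b.a.(b.c.X + c.0)) | ··c··> q0
  q4 = 0 | ·
Coarsest stable partition (strong bisimilarity classes):
  B0 = {p0}
  B1 = {p1}
  B2 = {p2}
  B3 = {p3}
  B4 = {q0}
  B5 = {q1}
  B6 = {q2}
  B7 = {q3}
  B8 = {q4}
p0 ∈ B0, q0 ∈ B4 → different blocks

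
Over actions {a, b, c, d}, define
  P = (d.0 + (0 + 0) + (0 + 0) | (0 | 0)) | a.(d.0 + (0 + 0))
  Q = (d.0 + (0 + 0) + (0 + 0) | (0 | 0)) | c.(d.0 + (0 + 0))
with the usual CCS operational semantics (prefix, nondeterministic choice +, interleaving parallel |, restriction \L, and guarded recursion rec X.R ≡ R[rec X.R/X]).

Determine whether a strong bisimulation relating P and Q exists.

P ≁ Q

P's transition system — 6 states:
  s0 = (d.0 + (0 + 0) + (0 + 0) | (0 | 0)) | a.(d.0 + (0 + 0)) | -a-> s1, -d-> s2
  s1 = (d.0 + (0 + 0) + (0 + 0) | (0 | 0)) | (d.0 + (0 + 0)) | -d-> s3, -d-> s4
  s2 = 0 | a.(d.0 + (0 + 0)) | -a-> s4
  s3 = (d.0 + (0 + 0) + (0 + 0) | (0 | 0)) | 0 | -d-> s5
  s4 = 0 | (d.0 + (0 + 0)) | -d-> s5
  s5 = 0 | 0 | deadlocked
Q's transition system — 6 states:
  t0 = (d.0 + (0 + 0) + (0 + 0) | (0 | 0)) | c.(d.0 + (0 + 0)) | -c-> t1, -d-> t2
  t1 = (d.0 + (0 + 0) + (0 + 0) | (0 | 0)) | (d.0 + (0 + 0)) | -d-> t3, -d-> t4
  t2 = 0 | c.(d.0 + (0 + 0)) | -c-> t4
  t3 = (d.0 + (0 + 0) + (0 + 0) | (0 | 0)) | 0 | -d-> t5
  t4 = 0 | (d.0 + (0 + 0)) | -d-> t5
  t5 = 0 | 0 | deadlocked
Coarsest stable partition (strong bisimilarity classes):
  B0 = {s0}
  B1 = {s2}
  B2 = {s3, s4, t3, t4}
  B3 = {s5, t5}
  B4 = {s1, t1}
  B5 = {t0}
  B6 = {t2}
s0 ∈ B0, t0 ∈ B5 → different blocks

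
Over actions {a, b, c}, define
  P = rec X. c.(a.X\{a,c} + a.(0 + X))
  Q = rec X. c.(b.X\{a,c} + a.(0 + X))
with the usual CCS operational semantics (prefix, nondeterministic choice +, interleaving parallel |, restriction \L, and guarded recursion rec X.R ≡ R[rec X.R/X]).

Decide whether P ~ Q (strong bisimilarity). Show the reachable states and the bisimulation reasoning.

NO

LTS(P): 4 reachable states
  m0 = rec X. c.(a.X\{a,c} + a.(0 + X)) has moves =c=> m1
  m1 = a.(rec X. c.(a.X\{a,c} + a.(0 + X)))\{a,c} + a.(0 + (rec X. c.(a.X\{a,c} + a.(0 + X)))) has moves =a=> m2, =a=> m3
  m2 = (rec X. c.(a.X\{a,c} + a.(0 + X)))\{a,c} has moves ·
  m3 = 0 + (rec X. c.(a.X\{a,c} + a.(0 + X))) has moves =c=> m1
LTS(Q): 4 reachable states
  n0 = rec X. c.(b.X\{a,c} + a.(0 + X)) has moves =c=> n1
  n1 = b.(rec X. c.(b.X\{a,c} + a.(0 + X)))\{a,c} + a.(0 + (rec X. c.(b.X\{a,c} + a.(0 + X)))) has moves =a=> n2, =b=> n3
  n2 = 0 + (rec X. c.(b.X\{a,c} + a.(0 + X))) has moves =c=> n1
  n3 = (rec X. c.(b.X\{a,c} + a.(0 + X)))\{a,c} has moves ·
Partition-refinement fixed point:
  B0 = {m0, m3}
  B1 = {m1}
  B2 = {m2, n3}
  B3 = {n0, n2}
  B4 = {n1}
m0 ∈ B0, n0 ∈ B3 → different blocks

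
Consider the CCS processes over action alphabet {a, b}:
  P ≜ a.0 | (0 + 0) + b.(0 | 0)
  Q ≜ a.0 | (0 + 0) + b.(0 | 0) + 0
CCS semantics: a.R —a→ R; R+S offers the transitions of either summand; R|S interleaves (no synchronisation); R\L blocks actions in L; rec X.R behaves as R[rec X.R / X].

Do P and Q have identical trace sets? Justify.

P's transition system — 3 states:
  m0 = a.0 | (0 + 0) + b.(0 | 0) → ··a··> m1, ··b··> m2
  m1 = 0 | (0 + 0) → ∅
  m2 = 0 | 0 → ∅
Q's transition system — 3 states:
  n0 = a.0 | (0 + 0) + b.(0 | 0) + 0 → ··a··> n1, ··b··> n2
  n1 = 0 | (0 + 0) → ∅
  n2 = 0 | 0 → ∅
Partition-refinement fixed point:
  B0 = {m0, n0}
  B1 = {m1, m2, n1, n2}
m0 ∈ B0, n0 ∈ B0 → same block
Bisimilar ⇒ trace-equivalent.

traces(P) = traces(Q)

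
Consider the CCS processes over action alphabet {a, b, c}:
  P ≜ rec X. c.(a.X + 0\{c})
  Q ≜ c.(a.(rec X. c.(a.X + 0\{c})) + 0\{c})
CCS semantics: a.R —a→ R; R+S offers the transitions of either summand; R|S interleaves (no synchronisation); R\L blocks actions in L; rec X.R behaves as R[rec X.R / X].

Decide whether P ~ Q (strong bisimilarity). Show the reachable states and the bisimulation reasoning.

LTS(P): 2 reachable states
  u0 = rec X. c.(a.X + 0\{c}) | =c=> u1
  u1 = a.(rec X. c.(a.X + 0\{c})) + 0\{c} | =a=> u0
LTS(Q): 3 reachable states
  v0 = c.(a.(rec X. c.(a.X + 0\{c})) + 0\{c}) | =c=> v1
  v1 = a.(rec X. c.(a.X + 0\{c})) + 0\{c} | =a=> v2
  v2 = rec X. c.(a.X + 0\{c}) | =c=> v1
Coarsest stable partition (strong bisimilarity classes):
  B0 = {u0, v0, v2}
  B1 = {u1, v1}
u0 ∈ B0, v0 ∈ B0 → same block

YES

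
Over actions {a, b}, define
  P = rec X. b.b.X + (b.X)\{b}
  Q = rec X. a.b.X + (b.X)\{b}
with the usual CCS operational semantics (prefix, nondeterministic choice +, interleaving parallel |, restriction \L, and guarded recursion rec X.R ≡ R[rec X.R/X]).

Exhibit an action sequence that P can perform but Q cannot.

LTS(P): 2 reachable states
  u0 = rec X. b.b.X + (b.X)\{b} has moves --b--▸ u1
  u1 = b.(rec X. b.b.X + (b.X)\{b}) has moves --b--▸ u0
LTS(Q): 2 reachable states
  v0 = rec X. a.b.X + (b.X)\{b} has moves --a--▸ v1
  v1 = b.(rec X. a.b.X + (b.X)\{b}) has moves --b--▸ v0
Executing b from P (initial set {u0}):
  [1] b ⇒ {u1}
  ✓ P
Executing b from Q (initial set {v0}):
  [1] b ⇒ no successor for Q

b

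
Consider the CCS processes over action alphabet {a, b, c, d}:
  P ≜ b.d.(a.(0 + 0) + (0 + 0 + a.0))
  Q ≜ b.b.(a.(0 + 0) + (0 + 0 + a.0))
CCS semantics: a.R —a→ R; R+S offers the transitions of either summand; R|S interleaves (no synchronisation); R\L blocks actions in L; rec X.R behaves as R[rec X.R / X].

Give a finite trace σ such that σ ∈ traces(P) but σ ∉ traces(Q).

P's transition system — 5 states:
  u0 = b.d.(a.(0 + 0) + (0 + 0 + a.0)) ⊢ -b-> u1
  u1 = d.(a.(0 + 0) + (0 + 0 + a.0)) ⊢ -d-> u2
  u2 = a.(0 + 0) + (0 + 0 + a.0) ⊢ -a-> u3, -a-> u4
  u3 = 0 ⊢ deadlocked
  u4 = 0 + 0 ⊢ deadlocked
Q's transition system — 5 states:
  v0 = b.b.(a.(0 + 0) + (0 + 0 + a.0)) ⊢ -b-> v1
  v1 = b.(a.(0 + 0) + (0 + 0 + a.0)) ⊢ -b-> v2
  v2 = a.(0 + 0) + (0 + 0 + a.0) ⊢ -a-> v3, -a-> v4
  v3 = 0 ⊢ deadlocked
  v4 = 0 + 0 ⊢ deadlocked
Trace ⟨bd⟩ through P, begin at {u0}:
  [1] b ⇒ {u1}
  [2] d ⇒ {u2}
  — P admits the full trace.
Trace ⟨bd⟩ through Q, begin at {v0}:
  [1] b ⇒ {v1}
  [2] d ⇒ no successor for Q

bd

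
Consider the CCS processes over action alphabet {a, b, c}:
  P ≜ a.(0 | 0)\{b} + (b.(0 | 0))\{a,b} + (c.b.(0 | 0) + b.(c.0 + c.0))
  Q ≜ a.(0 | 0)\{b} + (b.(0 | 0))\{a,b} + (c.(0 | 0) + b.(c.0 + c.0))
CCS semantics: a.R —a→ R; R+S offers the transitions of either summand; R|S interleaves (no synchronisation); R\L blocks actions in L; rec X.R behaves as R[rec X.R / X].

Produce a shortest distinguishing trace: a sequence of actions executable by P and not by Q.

LTS(P): 6 reachable states
  u0 = a.(0 | 0)\{b} + (b.(0 | 0))\{a,b} + (c.b.(0 | 0) + b.(c.0 + c.0)) → --a--▸ u1, --b--▸ u2, --c--▸ u3
  u1 = (0 | 0)\{b} → ∅
  u2 = c.0 + c.0 → --c--▸ u4
  u3 = b.(0 | 0) → --b--▸ u5
  u4 = 0 → ∅
  u5 = 0 | 0 → ∅
LTS(Q): 5 reachable states
  v0 = a.(0 | 0)\{b} + (b.(0 | 0))\{a,b} + (c.(0 | 0) + b.(c.0 + c.0)) → --a--▸ v1, --b--▸ v2, --c--▸ v3
  v1 = (0 | 0)\{b} → ∅
  v2 = c.0 + c.0 → --c--▸ v4
  v3 = 0 | 0 → ∅
  v4 = 0 → ∅
Trace ⟨cb⟩ through P, begin at {u0}:
  step 1 (c): {u3}
  step 2 (b): {u5}
  P completes σ.
Trace ⟨cb⟩ through Q, begin at {v0}:
  step 1 (c): {v3}
  step 2 (b): no successor for Q

cb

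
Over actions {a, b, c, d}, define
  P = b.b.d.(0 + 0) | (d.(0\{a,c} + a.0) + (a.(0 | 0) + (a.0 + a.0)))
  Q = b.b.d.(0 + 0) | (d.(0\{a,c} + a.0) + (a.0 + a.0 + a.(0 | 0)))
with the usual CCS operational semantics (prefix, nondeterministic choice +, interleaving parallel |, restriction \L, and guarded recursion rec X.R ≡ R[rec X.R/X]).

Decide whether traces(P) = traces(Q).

trace-equivalent

LTS(P): 16 reachable states
  m0 = b.b.d.(0 + 0) | (d.(0\{a,c} + a.0) + (a.(0 | 0) + (a.0 + a.0))) :: --a--▸ m1, --a--▸ m2, --b--▸ m3, --d--▸ m4
  m1 = b.b.d.(0 + 0) | (0 | 0) :: --b--▸ m5
  m2 = b.b.d.(0 + 0) | 0 :: --b--▸ m6
  m3 = b.d.(0 + 0) | (d.(0\{a,c} + a.0) + (a.(0 | 0) + (a.0 + a.0))) :: --a--▸ m5, --a--▸ m6, --b--▸ m7, --d--▸ m8
  m4 = b.b.d.(0 + 0) | (0\{a,c} + a.0) :: --a--▸ m2, --b--▸ m8
  m5 = b.d.(0 + 0) | (0 | 0) :: --b--▸ m9
  m6 = b.d.(0 + 0) | 0 :: --b--▸ m10
  m7 = d.(0 + 0) | (d.(0\{a,c} + a.0) + (a.(0 | 0) + (a.0 + a.0))) :: --a--▸ m10, --a--▸ m9, --d--▸ m11, --d--▸ m12
  m8 = b.d.(0 + 0) | (0\{a,c} + a.0) :: --a--▸ m6, --b--▸ m12
  m9 = d.(0 + 0) | (0 | 0) :: --d--▸ m13
  m10 = d.(0 + 0) | 0 :: --d--▸ m14
  m11 = (0 + 0) | (d.(0\{a,c} + a.0) + (a.(0 | 0) + (a.0 + a.0))) :: --a--▸ m13, --a--▸ m14, --d--▸ m15
  m12 = d.(0 + 0) | (0\{a,c} + a.0) :: --a--▸ m10, --d--▸ m15
  m13 = (0 + 0) | (0 | 0) :: ∅
  m14 = (0 + 0) | 0 :: ∅
  m15 = (0 + 0) | (0\{a,c} + a.0) :: --a--▸ m14
LTS(Q): 16 reachable states
  n0 = b.b.d.(0 + 0) | (d.(0\{a,c} + a.0) + (a.0 + a.0 + a.(0 | 0))) :: --a--▸ n1, --a--▸ n2, --b--▸ n3, --d--▸ n4
  n1 = b.b.d.(0 + 0) | (0 | 0) :: --b--▸ n5
  n2 = b.b.d.(0 + 0) | 0 :: --b--▸ n6
  n3 = b.d.(0 + 0) | (d.(0\{a,c} + a.0) + (a.0 + a.0 + a.(0 | 0))) :: --a--▸ n5, --a--▸ n6, --b--▸ n7, --d--▸ n8
  n4 = b.b.d.(0 + 0) | (0\{a,c} + a.0) :: --a--▸ n2, --b--▸ n8
  n5 = b.d.(0 + 0) | (0 | 0) :: --b--▸ n9
  n6 = b.d.(0 + 0) | 0 :: --b--▸ n10
  n7 = d.(0 + 0) | (d.(0\{a,c} + a.0) + (a.0 + a.0 + a.(0 | 0))) :: --a--▸ n10, --a--▸ n9, --d--▸ n11, --d--▸ n12
  n8 = b.d.(0 + 0) | (0\{a,c} + a.0) :: --a--▸ n6, --b--▸ n12
  n9 = d.(0 + 0) | (0 | 0) :: --d--▸ n13
  n10 = d.(0 + 0) | 0 :: --d--▸ n14
  n11 = (0 + 0) | (d.(0\{a,c} + a.0) + (a.0 + a.0 + a.(0 | 0))) :: --a--▸ n13, --a--▸ n14, --d--▸ n15
  n12 = d.(0 + 0) | (0\{a,c} + a.0) :: --a--▸ n10, --d--▸ n15
  n13 = (0 + 0) | (0 | 0) :: ∅
  n14 = (0 + 0) | 0 :: ∅
  n15 = (0 + 0) | (0\{a,c} + a.0) :: --a--▸ n14
Coarsest stable partition (strong bisimilarity classes):
  B0 = {m0, n0}
  B1 = {m4, n4}
  B2 = {m1, m2, n1, n2}
  B3 = {m5, m6, n5, n6}
  B4 = {m10, m9, n10, n9}
  B5 = {m13, m14, n13, n14}
  B6 = {m8, n8}
  B7 = {m12, n12}
  B8 = {m15, n15}
  B9 = {m3, n3}
  B10 = {m7, n7}
  B11 = {m11, n11}
m0 ∈ B0, n0 ∈ B0 → same block
Bisimilar ⇒ trace-equivalent.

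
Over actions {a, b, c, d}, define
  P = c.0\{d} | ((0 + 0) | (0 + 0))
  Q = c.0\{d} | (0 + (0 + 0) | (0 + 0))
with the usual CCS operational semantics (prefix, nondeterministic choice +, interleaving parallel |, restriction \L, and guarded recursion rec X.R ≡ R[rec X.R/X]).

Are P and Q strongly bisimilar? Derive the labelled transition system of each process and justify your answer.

bisimilar

LTS(P): 2 reachable states
  s0 = c.0\{d} | ((0 + 0) | (0 + 0)) :: =c=> s1
  s1 = 0\{d} | ((0 + 0) | (0 + 0)) :: (no moves)
LTS(Q): 2 reachable states
  t0 = c.0\{d} | (0 + (0 + 0) | (0 + 0)) :: =c=> t1
  t1 = 0\{d} | (0 + (0 + 0) | (0 + 0)) :: (no moves)
Bisimilarity quotient blocks:
  B0 = {s0, t0}
  B1 = {s1, t1}
s0 ∈ B0, t0 ∈ B0 → same block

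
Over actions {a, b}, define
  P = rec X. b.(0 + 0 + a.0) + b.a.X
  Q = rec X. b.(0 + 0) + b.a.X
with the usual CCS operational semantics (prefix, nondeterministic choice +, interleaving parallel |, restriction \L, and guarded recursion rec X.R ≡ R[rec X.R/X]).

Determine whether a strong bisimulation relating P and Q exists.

Reachable graph of P (4 states):
  p0 = rec X. b.(0 + 0 + a.0) + b.a.X | =b=> p1, =b=> p2
  p1 = 0 + 0 + a.0 | =a=> p3
  p2 = a.(rec X. b.(0 + 0 + a.0) + b.a.X) | =a=> p0
  p3 = 0 | (no moves)
Reachable graph of Q (3 states):
  q0 = rec X. b.(0 + 0) + b.a.X | =b=> q1, =b=> q2
  q1 = 0 + 0 | (no moves)
  q2 = a.(rec X. b.(0 + 0) + b.a.X) | =a=> q0
Coarsest stable partition (strong bisimilarity classes):
  B0 = {p0}
  B1 = {p1}
  B2 = {p3, q1}
  B3 = {p2}
  B4 = {q0}
  B5 = {q2}
p0 ∈ B0, q0 ∈ B4 → different blocks

NO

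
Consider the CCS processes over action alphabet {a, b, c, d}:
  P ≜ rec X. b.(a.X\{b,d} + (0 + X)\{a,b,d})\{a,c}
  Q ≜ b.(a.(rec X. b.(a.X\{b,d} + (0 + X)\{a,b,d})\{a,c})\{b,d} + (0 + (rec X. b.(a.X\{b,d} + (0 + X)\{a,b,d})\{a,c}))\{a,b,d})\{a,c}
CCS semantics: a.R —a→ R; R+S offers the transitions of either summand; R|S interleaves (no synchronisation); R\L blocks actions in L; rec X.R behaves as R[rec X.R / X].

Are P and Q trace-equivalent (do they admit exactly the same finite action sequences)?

trace-equivalent

LTS(P): 2 reachable states
  u0 = rec X. b.(a.X\{b,d} + (0 + X)\{a,b,d})\{a,c} has moves --b--▸ u1
  u1 = (a.(rec X. b.(a.X\{b,d} + (0 + X)\{a,b,d})\{a,c})\{b,d} + (0 + (rec X. b.(a.X\{b,d} + (0 + X)\{a,b,d})\{a,c}))\{a,b,d})\{a,c} has moves stopped
LTS(Q): 2 reachable states
  v0 = b.(a.(rec X. b.(a.X\{b,d} + (0 + X)\{a,b,d})\{a,c})\{b,d} + (0 + (rec X. b.(a.X\{b,d} + (0 + X)\{a,b,d})\{a,c}))\{a,b,d})\{a,c} has moves --b--▸ v1
  v1 = (a.(rec X. b.(a.X\{b,d} + (0 + X)\{a,b,d})\{a,c})\{b,d} + (0 + (rec X. b.(a.X\{b,d} + (0 + X)\{a,b,d})\{a,c}))\{a,b,d})\{a,c} has moves stopped
Partition-refinement fixed point:
  B0 = {u0, v0}
  B1 = {u1, v1}
u0 ∈ B0, v0 ∈ B0 → same block
Bisimilar ⇒ trace-equivalent.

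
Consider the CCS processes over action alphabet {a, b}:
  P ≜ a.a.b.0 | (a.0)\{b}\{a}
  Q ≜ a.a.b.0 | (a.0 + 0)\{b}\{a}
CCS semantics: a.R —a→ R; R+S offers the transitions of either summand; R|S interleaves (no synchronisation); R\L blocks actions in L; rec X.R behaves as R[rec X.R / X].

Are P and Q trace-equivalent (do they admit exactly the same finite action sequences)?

YES

P's transition system — 4 states:
  m0 = a.a.b.0 | (a.0)\{b}\{a} has moves --a--▸ m1
  m1 = a.b.0 | (a.0)\{b}\{a} has moves --a--▸ m2
  m2 = b.0 | (a.0)\{b}\{a} has moves --b--▸ m3
  m3 = 0 | (a.0)\{b}\{a} has moves ∅
Q's transition system — 4 states:
  n0 = a.a.b.0 | (a.0 + 0)\{b}\{a} has moves --a--▸ n1
  n1 = a.b.0 | (a.0 + 0)\{b}\{a} has moves --a--▸ n2
  n2 = b.0 | (a.0 + 0)\{b}\{a} has moves --b--▸ n3
  n3 = 0 | (a.0 + 0)\{b}\{a} has moves ∅
Bisimilarity quotient blocks:
  B0 = {m0, n0}
  B1 = {m1, n1}
  B2 = {m2, n2}
  B3 = {m3, n3}
m0 ∈ B0, n0 ∈ B0 → same block
Bisimilar ⇒ trace-equivalent.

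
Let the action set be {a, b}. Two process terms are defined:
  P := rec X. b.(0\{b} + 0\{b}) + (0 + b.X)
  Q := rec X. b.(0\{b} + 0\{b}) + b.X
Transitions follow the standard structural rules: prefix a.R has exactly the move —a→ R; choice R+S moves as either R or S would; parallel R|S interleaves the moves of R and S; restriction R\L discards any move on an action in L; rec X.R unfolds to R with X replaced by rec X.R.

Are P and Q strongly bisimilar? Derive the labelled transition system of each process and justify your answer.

Reachable graph of P (2 states):
  s0 = rec X. b.(0\{b} + 0\{b}) + (0 + b.X) → ··b··> s0, ··b··> s1
  s1 = 0\{b} + 0\{b} → deadlocked
Reachable graph of Q (2 states):
  t0 = rec X. b.(0\{b} + 0\{b}) + b.X → ··b··> t0, ··b··> t1
  t1 = 0\{b} + 0\{b} → deadlocked
Partition-refinement fixed point:
  B0 = {s0, t0}
  B1 = {s1, t1}
s0 ∈ B0, t0 ∈ B0 → same block

P ~ Q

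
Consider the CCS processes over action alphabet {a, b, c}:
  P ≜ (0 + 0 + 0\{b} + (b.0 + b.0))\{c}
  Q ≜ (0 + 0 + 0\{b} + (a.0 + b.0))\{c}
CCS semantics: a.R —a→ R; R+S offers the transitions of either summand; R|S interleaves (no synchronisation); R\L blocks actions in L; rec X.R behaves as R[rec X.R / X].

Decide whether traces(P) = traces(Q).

trace-distinct — witness ⟨a⟩

P's transition system — 2 states:
  s0 = (0 + 0 + 0\{b} + (b.0 + b.0))\{c} → --b--▸ s1
  s1 = 0\{c} → ∅
Q's transition system — 2 states:
  t0 = (0 + 0 + 0\{b} + (a.0 + b.0))\{c} → --a--▸ t1, --b--▸ t1
  t1 = 0\{c} → ∅
Executing a from Q (initial set {t0}):
  after a @ step 1: {t1}
  ✓ Q
Executing a from P (initial set {s0}):
  after a @ step 1: ∅  — P cannot continue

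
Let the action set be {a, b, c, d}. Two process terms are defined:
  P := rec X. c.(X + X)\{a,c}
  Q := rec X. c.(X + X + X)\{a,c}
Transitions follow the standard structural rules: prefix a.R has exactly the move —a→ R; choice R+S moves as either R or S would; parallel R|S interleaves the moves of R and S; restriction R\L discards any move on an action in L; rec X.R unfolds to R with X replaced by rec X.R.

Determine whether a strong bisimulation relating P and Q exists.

YES

Reachable graph of P (2 states):
  p0 = rec X. c.(X + X)\{a,c} :: -c-> p1
  p1 = ((rec X. c.(X + X)\{a,c}) + (rec X. c.(X + X)\{a,c}))\{a,c} :: (no moves)
Reachable graph of Q (2 states):
  q0 = rec X. c.(X + X + X)\{a,c} :: -c-> q1
  q1 = ((rec X. c.(X + X + X)\{a,c}) + (rec X. c.(X + X + X)\{a,c}) + (rec X. c.(X + X + X)\{a,c}))\{a,c} :: (no moves)
Coarsest stable partition (strong bisimilarity classes):
  B0 = {p0, q0}
  B1 = {p1, q1}
p0 ∈ B0, q0 ∈ B0 → same block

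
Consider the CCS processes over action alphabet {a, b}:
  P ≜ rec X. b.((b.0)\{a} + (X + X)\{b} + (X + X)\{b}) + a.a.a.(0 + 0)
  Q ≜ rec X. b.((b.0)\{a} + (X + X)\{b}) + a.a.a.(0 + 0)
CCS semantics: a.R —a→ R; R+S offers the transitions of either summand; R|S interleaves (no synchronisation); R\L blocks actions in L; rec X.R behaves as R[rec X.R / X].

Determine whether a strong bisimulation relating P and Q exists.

YES

P's transition system — 9 states:
  m0 = rec X. b.((b.0)\{a} + (X + X)\{b} + (X + X)\{b}) + a.a.a.(0 + 0) has moves -a-> m1, -b-> m2
  m1 = a.a.(0 + 0) has moves -a-> m3
  m2 = (b.0)\{a} + ((rec X. b.((b.0)\{a} + (X + X)\{b} + (X + X)\{b}) + a.a.a.(0 + 0)) + (rec X. b.((b.0)\{a} + (X + X)\{b} + (X + X)\{b}) + a.a.a.(0 + 0)))\{b} + ((rec X. b.((b.0)\{a} + (X + X)\{b} + (X + X)\{b}) + a.a.a.(0 + 0)) + (rec X. b.((b.0)\{a} + (X + X)\{b} + (X + X)\{b}) + a.a.a.(0 + 0)))\{b} has moves -a-> m4, -b-> m5
  m3 = a.(0 + 0) has moves -a-> m6
  m4 = (a.a.(0 + 0))\{b} has moves -a-> m7
  m5 = 0\{a} has moves stopped
  m6 = 0 + 0 has moves stopped
  m7 = (a.(0 + 0))\{b} has moves -a-> m8
  m8 = (0 + 0)\{b} has moves stopped
Q's transition system — 9 states:
  n0 = rec X. b.((b.0)\{a} + (X + X)\{b}) + a.a.a.(0 + 0) has moves -a-> n1, -b-> n2
  n1 = a.a.(0 + 0) has moves -a-> n3
  n2 = (b.0)\{a} + ((rec X. b.((b.0)\{a} + (X + X)\{b}) + a.a.a.(0 + 0)) + (rec X. b.((b.0)\{a} + (X + X)\{b}) + a.a.a.(0 + 0)))\{b} has moves -a-> n4, -b-> n5
  n3 = a.(0 + 0) has moves -a-> n6
  n4 = (a.a.(0 + 0))\{b} has moves -a-> n7
  n5 = 0\{a} has moves stopped
  n6 = 0 + 0 has moves stopped
  n7 = (a.(0 + 0))\{b} has moves -a-> n8
  n8 = (0 + 0)\{b} has moves stopped
Coarsest stable partition (strong bisimilarity classes):
  B0 = {m0, n0}
  B1 = {m1, m4, n1, n4}
  B2 = {m3, m7, n3, n7}
  B3 = {m5, m6, m8, n5, n6, n8}
  B4 = {m2, n2}
m0 ∈ B0, n0 ∈ B0 → same block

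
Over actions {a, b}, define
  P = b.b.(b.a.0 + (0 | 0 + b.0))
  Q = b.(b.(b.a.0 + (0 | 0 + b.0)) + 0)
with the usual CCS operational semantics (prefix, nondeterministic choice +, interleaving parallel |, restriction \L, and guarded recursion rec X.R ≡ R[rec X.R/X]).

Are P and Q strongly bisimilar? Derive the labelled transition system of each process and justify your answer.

bisimilar

LTS(P): 5 reachable states
  m0 = b.b.(b.a.0 + (0 | 0 + b.0)) :: =b=> m1
  m1 = b.(b.a.0 + (0 | 0 + b.0)) :: =b=> m2
  m2 = b.a.0 + (0 | 0 + b.0) :: =b=> m3, =b=> m4
  m3 = 0 :: (no moves)
  m4 = a.0 :: =a=> m3
LTS(Q): 5 reachable states
  n0 = b.(b.(b.a.0 + (0 | 0 + b.0)) + 0) :: =b=> n1
  n1 = b.(b.a.0 + (0 | 0 + b.0)) + 0 :: =b=> n2
  n2 = b.a.0 + (0 | 0 + b.0) :: =b=> n3, =b=> n4
  n3 = 0 :: (no moves)
  n4 = a.0 :: =a=> n3
Bisimilarity quotient blocks:
  B0 = {m0, n0}
  B1 = {m1, n1}
  B2 = {m2, n2}
  B3 = {m4, n4}
  B4 = {m3, n3}
m0 ∈ B0, n0 ∈ B0 → same block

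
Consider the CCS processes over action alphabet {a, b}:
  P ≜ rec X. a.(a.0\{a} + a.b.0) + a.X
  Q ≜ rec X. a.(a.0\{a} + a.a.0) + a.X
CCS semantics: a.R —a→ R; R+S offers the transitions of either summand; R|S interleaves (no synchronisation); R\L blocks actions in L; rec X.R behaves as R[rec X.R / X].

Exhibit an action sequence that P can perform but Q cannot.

aab

Reachable graph of P (5 states):
  m0 = rec X. a.(a.0\{a} + a.b.0) + a.X | --a--▸ m0, --a--▸ m1
  m1 = a.0\{a} + a.b.0 | --a--▸ m2, --a--▸ m3
  m2 = 0\{a} | ·
  m3 = b.0 | --b--▸ m4
  m4 = 0 | ·
Reachable graph of Q (5 states):
  n0 = rec X. a.(a.0\{a} + a.a.0) + a.X | --a--▸ n0, --a--▸ n1
  n1 = a.0\{a} + a.a.0 | --a--▸ n2, --a--▸ n3
  n2 = 0\{a} | ·
  n3 = a.0 | --a--▸ n4
  n4 = 0 | ·
Trace ⟨aab⟩ through P, begin at {m0}:
  step 1 (a): {m0, m1}
  step 2 (a): {m0, m1, m2, m3}
  step 3 (b): {m4}
  — P admits the full trace.
Trace ⟨aab⟩ through Q, begin at {n0}:
  step 1 (a): {n0, n1}
  step 2 (a): {n0, n1, n2, n3}
  step 3 (b): ∅ (Q stuck)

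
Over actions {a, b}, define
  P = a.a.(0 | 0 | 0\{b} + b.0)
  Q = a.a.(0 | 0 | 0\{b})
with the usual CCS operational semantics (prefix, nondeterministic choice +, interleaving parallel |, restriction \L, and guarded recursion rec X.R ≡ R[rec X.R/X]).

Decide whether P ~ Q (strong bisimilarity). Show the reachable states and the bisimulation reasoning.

Reachable graph of P (4 states):
  s0 = a.a.(0 | 0 | 0\{b} + b.0) | =a=> s1
  s1 = a.(0 | 0 | 0\{b} + b.0) | =a=> s2
  s2 = 0 | 0 | 0\{b} + b.0 | =b=> s3
  s3 = 0 | (no moves)
Reachable graph of Q (3 states):
  t0 = a.a.(0 | 0 | 0\{b}) | =a=> t1
  t1 = a.(0 | 0 | 0\{b}) | =a=> t2
  t2 = 0 | 0 | 0\{b} | (no moves)
Partition-refinement fixed point:
  B0 = {s0}
  B1 = {s1}
  B2 = {s2}
  B3 = {s3, t2}
  B4 = {t0}
  B5 = {t1}
s0 ∈ B0, t0 ∈ B4 → different blocks

P ≁ Q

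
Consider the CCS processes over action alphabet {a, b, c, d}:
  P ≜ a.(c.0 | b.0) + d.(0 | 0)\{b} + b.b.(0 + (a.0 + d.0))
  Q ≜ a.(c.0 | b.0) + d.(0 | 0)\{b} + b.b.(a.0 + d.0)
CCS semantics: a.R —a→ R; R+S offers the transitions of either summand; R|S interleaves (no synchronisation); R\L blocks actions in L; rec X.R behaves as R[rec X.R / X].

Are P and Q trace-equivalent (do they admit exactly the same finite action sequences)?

trace-equivalent

Reachable graph of P (9 states):
  u0 = a.(c.0 | b.0) + d.(0 | 0)\{b} + b.b.(0 + (a.0 + d.0)) :: --a--▸ u1, --b--▸ u2, --d--▸ u3
  u1 = c.0 | b.0 :: --b--▸ u4, --c--▸ u5
  u2 = b.(0 + (a.0 + d.0)) :: --b--▸ u6
  u3 = (0 | 0)\{b} :: ∅
  u4 = c.0 | 0 :: --c--▸ u7
  u5 = 0 | b.0 :: --b--▸ u7
  u6 = 0 + (a.0 + d.0) :: --a--▸ u8, --d--▸ u8
  u7 = 0 | 0 :: ∅
  u8 = 0 :: ∅
Reachable graph of Q (9 states):
  v0 = a.(c.0 | b.0) + d.(0 | 0)\{b} + b.b.(a.0 + d.0) :: --a--▸ v1, --b--▸ v2, --d--▸ v3
  v1 = c.0 | b.0 :: --b--▸ v4, --c--▸ v5
  v2 = b.(a.0 + d.0) :: --b--▸ v6
  v3 = (0 | 0)\{b} :: ∅
  v4 = c.0 | 0 :: --c--▸ v7
  v5 = 0 | b.0 :: --b--▸ v7
  v6 = a.0 + d.0 :: --a--▸ v8, --d--▸ v8
  v7 = 0 | 0 :: ∅
  v8 = 0 :: ∅
Coarsest stable partition (strong bisimilarity classes):
  B0 = {u0, v0}
  B1 = {u1, v1}
  B2 = {u5, v5}
  B3 = {u3, u7, u8, v3, v7, v8}
  B4 = {u4, v4}
  B5 = {u2, v2}
  B6 = {u6, v6}
u0 ∈ B0, v0 ∈ B0 → same block
Bisimilar ⇒ trace-equivalent.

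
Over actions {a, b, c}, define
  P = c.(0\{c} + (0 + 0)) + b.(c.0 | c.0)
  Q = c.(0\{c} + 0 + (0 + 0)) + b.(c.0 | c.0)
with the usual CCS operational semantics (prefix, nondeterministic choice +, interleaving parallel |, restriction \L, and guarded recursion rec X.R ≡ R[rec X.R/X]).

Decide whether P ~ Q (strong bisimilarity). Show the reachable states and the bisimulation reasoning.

LTS(P): 6 reachable states
  u0 = c.(0\{c} + (0 + 0)) + b.(c.0 | c.0) :: =b=> u1, =c=> u2
  u1 = c.0 | c.0 :: =c=> u3, =c=> u4
  u2 = 0\{c} + (0 + 0) :: deadlocked
  u3 = 0 | c.0 :: =c=> u5
  u4 = c.0 | 0 :: =c=> u5
  u5 = 0 | 0 :: deadlocked
LTS(Q): 6 reachable states
  v0 = c.(0\{c} + 0 + (0 + 0)) + b.(c.0 | c.0) :: =b=> v1, =c=> v2
  v1 = c.0 | c.0 :: =c=> v3, =c=> v4
  v2 = 0\{c} + 0 + (0 + 0) :: deadlocked
  v3 = 0 | c.0 :: =c=> v5
  v4 = c.0 | 0 :: =c=> v5
  v5 = 0 | 0 :: deadlocked
Coarsest stable partition (strong bisimilarity classes):
  B0 = {u0, v0}
  B1 = {u2, u5, v2, v5}
  B2 = {u1, v1}
  B3 = {u3, u4, v3, v4}
u0 ∈ B0, v0 ∈ B0 → same block

bisimilar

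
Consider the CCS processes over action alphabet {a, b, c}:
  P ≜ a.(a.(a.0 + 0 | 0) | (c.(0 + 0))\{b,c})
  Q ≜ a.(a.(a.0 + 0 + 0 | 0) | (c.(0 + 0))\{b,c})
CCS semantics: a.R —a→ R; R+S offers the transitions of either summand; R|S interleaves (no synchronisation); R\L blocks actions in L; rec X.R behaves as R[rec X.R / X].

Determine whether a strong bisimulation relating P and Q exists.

Reachable graph of P (4 states):
  m0 = a.(a.(a.0 + 0 | 0) | (c.(0 + 0))\{b,c}) has moves --a--▸ m1
  m1 = a.(a.0 + 0 | 0) | (c.(0 + 0))\{b,c} has moves --a--▸ m2
  m2 = (a.0 + 0 | 0) | (c.(0 + 0))\{b,c} has moves --a--▸ m3
  m3 = 0 | (c.(0 + 0))\{b,c} has moves (no moves)
Reachable graph of Q (4 states):
  n0 = a.(a.(a.0 + 0 + 0 | 0) | (c.(0 + 0))\{b,c}) has moves --a--▸ n1
  n1 = a.(a.0 + 0 + 0 | 0) | (c.(0 + 0))\{b,c} has moves --a--▸ n2
  n2 = (a.0 + 0 + 0 | 0) | (c.(0 + 0))\{b,c} has moves --a--▸ n3
  n3 = 0 | (c.(0 + 0))\{b,c} has moves (no moves)
Bisimilarity quotient blocks:
  B0 = {m0, n0}
  B1 = {m1, n1}
  B2 = {m2, n2}
  B3 = {m3, n3}
m0 ∈ B0, n0 ∈ B0 → same block

P ~ Q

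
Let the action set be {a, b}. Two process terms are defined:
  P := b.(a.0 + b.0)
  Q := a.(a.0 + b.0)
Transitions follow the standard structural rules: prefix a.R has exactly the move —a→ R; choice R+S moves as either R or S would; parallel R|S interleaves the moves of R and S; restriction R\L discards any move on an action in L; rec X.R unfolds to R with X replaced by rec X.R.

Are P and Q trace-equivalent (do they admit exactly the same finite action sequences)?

LTS(P): 3 reachable states
  u0 = b.(a.0 + b.0) has moves —b→ u1
  u1 = a.0 + b.0 has moves —a→ u2, —b→ u2
  u2 = 0 has moves stopped
LTS(Q): 3 reachable states
  v0 = a.(a.0 + b.0) has moves —a→ v1
  v1 = a.0 + b.0 has moves —a→ v2, —b→ v2
  v2 = 0 has moves stopped
Run σ = ⟨b⟩ on P: start {u0}
  step 1 (b): {u1}
  P completes σ.
Run σ = ⟨b⟩ on Q: start {v0}
  step 1 (b): ∅ (Q stuck)

traces(P) ≠ traces(Q) — witness ⟨b⟩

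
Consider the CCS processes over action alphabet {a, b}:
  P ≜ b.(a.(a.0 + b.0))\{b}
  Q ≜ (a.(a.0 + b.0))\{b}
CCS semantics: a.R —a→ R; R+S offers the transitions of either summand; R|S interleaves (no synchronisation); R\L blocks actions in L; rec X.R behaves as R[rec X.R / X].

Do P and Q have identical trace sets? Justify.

Reachable graph of P (4 states):
  u0 = b.(a.(a.0 + b.0))\{b} ⊢ --b--▸ u1
  u1 = (a.(a.0 + b.0))\{b} ⊢ --a--▸ u2
  u2 = (a.0 + b.0)\{b} ⊢ --a--▸ u3
  u3 = 0\{b} ⊢ ·
Reachable graph of Q (3 states):
  v0 = (a.(a.0 + b.0))\{b} ⊢ --a--▸ v1
  v1 = (a.0 + b.0)\{b} ⊢ --a--▸ v2
  v2 = 0\{b} ⊢ ·
Executing b from P (initial set {u0}):
  step 1 (b): {u1}
  — P admits the full trace.
Executing b from Q (initial set {v0}):
  step 1 (b): ∅ (Q stuck)

NO — witness ⟨b⟩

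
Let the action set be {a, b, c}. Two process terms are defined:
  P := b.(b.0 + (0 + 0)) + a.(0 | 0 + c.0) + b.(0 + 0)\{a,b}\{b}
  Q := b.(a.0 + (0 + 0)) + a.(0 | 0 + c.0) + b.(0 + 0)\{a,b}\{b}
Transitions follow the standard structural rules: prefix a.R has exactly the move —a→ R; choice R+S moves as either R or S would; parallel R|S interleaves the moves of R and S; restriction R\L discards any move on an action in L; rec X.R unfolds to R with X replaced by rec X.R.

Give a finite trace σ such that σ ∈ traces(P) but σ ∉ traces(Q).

bb

Reachable graph of P (5 states):
  p0 = b.(b.0 + (0 + 0)) + a.(0 | 0 + c.0) + b.(0 + 0)\{a,b}\{b} has moves --a--▸ p1, --b--▸ p2, --b--▸ p3
  p1 = 0 | 0 + c.0 has moves --c--▸ p4
  p2 = (0 + 0)\{a,b}\{b} has moves ∅
  p3 = b.0 + (0 + 0) has moves --b--▸ p4
  p4 = 0 has moves ∅
Reachable graph of Q (5 states):
  q0 = b.(a.0 + (0 + 0)) + a.(0 | 0 + c.0) + b.(0 + 0)\{a,b}\{b} has moves --a--▸ q1, --b--▸ q2, --b--▸ q3
  q1 = 0 | 0 + c.0 has moves --c--▸ q4
  q2 = (0 + 0)\{a,b}\{b} has moves ∅
  q3 = a.0 + (0 + 0) has moves --a--▸ q4
  q4 = 0 has moves ∅
Executing bb from P (initial set {p0}):
  after b @ step 1: {p2, p3}
  after b @ step 2: {p4}
  ✓ P
Executing bb from Q (initial set {q0}):
  after b @ step 1: {q2, q3}
  after b @ step 2: ∅  — Q cannot continue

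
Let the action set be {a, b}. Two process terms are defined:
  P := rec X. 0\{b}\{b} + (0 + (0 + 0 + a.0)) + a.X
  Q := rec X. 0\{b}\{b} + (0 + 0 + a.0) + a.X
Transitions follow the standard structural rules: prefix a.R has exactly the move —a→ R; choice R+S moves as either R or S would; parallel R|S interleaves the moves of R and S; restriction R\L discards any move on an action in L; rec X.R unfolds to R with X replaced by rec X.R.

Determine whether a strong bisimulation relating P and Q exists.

YES

LTS(P): 2 reachable states
  m0 = rec X. 0\{b}\{b} + (0 + (0 + 0 + a.0)) + a.X | ··a··> m0, ··a··> m1
  m1 = 0 | deadlocked
LTS(Q): 2 reachable states
  n0 = rec X. 0\{b}\{b} + (0 + 0 + a.0) + a.X | ··a··> n0, ··a··> n1
  n1 = 0 | deadlocked
Coarsest stable partition (strong bisimilarity classes):
  B0 = {m0, n0}
  B1 = {m1, n1}
m0 ∈ B0, n0 ∈ B0 → same block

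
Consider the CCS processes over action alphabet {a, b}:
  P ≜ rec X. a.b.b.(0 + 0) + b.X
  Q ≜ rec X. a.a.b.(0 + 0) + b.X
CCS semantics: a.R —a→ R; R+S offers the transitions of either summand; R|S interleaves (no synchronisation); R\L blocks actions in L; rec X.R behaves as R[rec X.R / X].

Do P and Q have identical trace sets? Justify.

traces(P) ≠ traces(Q) — witness ⟨ab⟩

P's transition system — 4 states:
  p0 = rec X. a.b.b.(0 + 0) + b.X has moves —a→ p1, —b→ p0
  p1 = b.b.(0 + 0) has moves —b→ p2
  p2 = b.(0 + 0) has moves —b→ p3
  p3 = 0 + 0 has moves ∅
Q's transition system — 4 states:
  q0 = rec X. a.a.b.(0 + 0) + b.X has moves —a→ q1, —b→ q0
  q1 = a.b.(0 + 0) has moves —a→ q2
  q2 = b.(0 + 0) has moves —b→ q3
  q3 = 0 + 0 has moves ∅
Run σ = ⟨ab⟩ on P: start {p0}
  after a @ step 1: {p1}
  after b @ step 2: {p2}
  — P admits the full trace.
Run σ = ⟨ab⟩ on Q: start {q0}
  after a @ step 1: {q1}
  after b @ step 2: no successor for Q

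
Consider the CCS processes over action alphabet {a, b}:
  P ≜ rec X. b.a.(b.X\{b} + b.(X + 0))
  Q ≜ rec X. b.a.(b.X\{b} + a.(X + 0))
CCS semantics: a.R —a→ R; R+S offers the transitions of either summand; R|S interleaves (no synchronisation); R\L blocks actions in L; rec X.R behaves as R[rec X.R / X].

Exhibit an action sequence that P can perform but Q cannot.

Reachable graph of P (5 states):
  p0 = rec X. b.a.(b.X\{b} + b.(X + 0)) ⊢ ··b··> p1
  p1 = a.(b.(rec X. b.a.(b.X\{b} + b.(X + 0)))\{b} + b.((rec X. b.a.(b.X\{b} + b.(X + 0))) + 0)) ⊢ ··a··> p2
  p2 = b.(rec X. b.a.(b.X\{b} + b.(X + 0)))\{b} + b.((rec X. b.a.(b.X\{b} + b.(X + 0))) + 0) ⊢ ··b··> p3, ··b··> p4
  p3 = (rec X. b.a.(b.X\{b} + b.(X + 0))) + 0 ⊢ ··b··> p1
  p4 = (rec X. b.a.(b.X\{b} + b.(X + 0)))\{b} ⊢ stopped
Reachable graph of Q (5 states):
  q0 = rec X. b.a.(b.X\{b} + a.(X + 0)) ⊢ ··b··> q1
  q1 = a.(b.(rec X. b.a.(b.X\{b} + a.(X + 0)))\{b} + a.((rec X. b.a.(b.X\{b} + a.(X + 0))) + 0)) ⊢ ··a··> q2
  q2 = b.(rec X. b.a.(b.X\{b} + a.(X + 0)))\{b} + a.((rec X. b.a.(b.X\{b} + a.(X + 0))) + 0) ⊢ ··a··> q3, ··b··> q4
  q3 = (rec X. b.a.(b.X\{b} + a.(X + 0))) + 0 ⊢ ··b··> q1
  q4 = (rec X. b.a.(b.X\{b} + a.(X + 0)))\{b} ⊢ stopped
Run σ = ⟨babb⟩ on P: start {p0}
  after b @ step 1: {p1}
  after a @ step 2: {p2}
  after b @ step 3: {p3, p4}
  after b @ step 4: {p1}
  — P admits the full trace.
Run σ = ⟨babb⟩ on Q: start {q0}
  after b @ step 1: {q1}
  after a @ step 2: {q2}
  after b @ step 3: {q4}
  after b @ step 4: ∅ (Q stuck)

babb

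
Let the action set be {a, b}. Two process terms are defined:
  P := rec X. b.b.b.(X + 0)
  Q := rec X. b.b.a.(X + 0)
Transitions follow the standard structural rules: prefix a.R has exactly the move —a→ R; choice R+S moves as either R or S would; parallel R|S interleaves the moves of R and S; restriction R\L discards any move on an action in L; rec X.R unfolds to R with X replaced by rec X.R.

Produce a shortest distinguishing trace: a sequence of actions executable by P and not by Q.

bbb

P's transition system — 4 states:
  u0 = rec X. b.b.b.(X + 0) has moves =b=> u1
  u1 = b.b.((rec X. b.b.b.(X + 0)) + 0) has moves =b=> u2
  u2 = b.((rec X. b.b.b.(X + 0)) + 0) has moves =b=> u3
  u3 = (rec X. b.b.b.(X + 0)) + 0 has moves =b=> u1
Q's transition system — 4 states:
  v0 = rec X. b.b.a.(X + 0) has moves =b=> v1
  v1 = b.a.((rec X. b.b.a.(X + 0)) + 0) has moves =b=> v2
  v2 = a.((rec X. b.b.a.(X + 0)) + 0) has moves =a=> v3
  v3 = (rec X. b.b.a.(X + 0)) + 0 has moves =b=> v1
Run σ = ⟨bbb⟩ on P: start {u0}
  after b @ step 1: {u1}
  after b @ step 2: {u2}
  after b @ step 3: {u3}
  P completes σ.
Run σ = ⟨bbb⟩ on Q: start {v0}
  after b @ step 1: {v1}
  after b @ step 2: {v2}
  after b @ step 3: no successor for Q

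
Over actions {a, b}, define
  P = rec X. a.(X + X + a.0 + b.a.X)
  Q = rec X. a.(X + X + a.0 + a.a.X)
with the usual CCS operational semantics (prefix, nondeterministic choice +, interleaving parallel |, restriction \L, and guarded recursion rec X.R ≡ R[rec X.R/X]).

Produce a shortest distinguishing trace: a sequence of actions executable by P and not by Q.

LTS(P): 4 reachable states
  s0 = rec X. a.(X + X + a.0 + b.a.X) | —a→ s1
  s1 = (rec X. a.(X + X + a.0 + b.a.X)) + (rec X. a.(X + X + a.0 + b.a.X)) + a.0 + b.a.(rec X. a.(X + X + a.0 + b.a.X)) | —a→ s1, —a→ s2, —b→ s3
  s2 = 0 | ·
  s3 = a.(rec X. a.(X + X + a.0 + b.a.X)) | —a→ s0
LTS(Q): 4 reachable states
  t0 = rec X. a.(X + X + a.0 + a.a.X) | —a→ t1
  t1 = (rec X. a.(X + X + a.0 + a.a.X)) + (rec X. a.(X + X + a.0 + a.a.X)) + a.0 + a.a.(rec X. a.(X + X + a.0 + a.a.X)) | —a→ t1, —a→ t2, —a→ t3
  t2 = 0 | ·
  t3 = a.(rec X. a.(X + X + a.0 + a.a.X)) | —a→ t0
Executing ab from P (initial set {s0}):
  after a @ step 1: {s1}
  after b @ step 2: {s3}
  P completes σ.
Executing ab from Q (initial set {t0}):
  after a @ step 1: {t1}
  after b @ step 2: ∅  — Q cannot continue

ab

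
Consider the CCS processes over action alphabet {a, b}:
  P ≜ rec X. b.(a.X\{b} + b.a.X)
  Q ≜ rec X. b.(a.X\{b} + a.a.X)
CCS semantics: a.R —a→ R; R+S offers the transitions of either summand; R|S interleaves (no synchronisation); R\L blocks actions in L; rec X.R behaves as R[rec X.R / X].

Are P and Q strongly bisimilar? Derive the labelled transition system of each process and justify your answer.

P ≁ Q

Reachable graph of P (4 states):
  s0 = rec X. b.(a.X\{b} + b.a.X) ⊢ =b=> s1
  s1 = a.(rec X. b.(a.X\{b} + b.a.X))\{b} + b.a.(rec X. b.(a.X\{b} + b.a.X)) ⊢ =a=> s2, =b=> s3
  s2 = (rec X. b.(a.X\{b} + b.a.X))\{b} ⊢ ∅
  s3 = a.(rec X. b.(a.X\{b} + b.a.X)) ⊢ =a=> s0
Reachable graph of Q (4 states):
  t0 = rec X. b.(a.X\{b} + a.a.X) ⊢ =b=> t1
  t1 = a.(rec X. b.(a.X\{b} + a.a.X))\{b} + a.a.(rec X. b.(a.X\{b} + a.a.X)) ⊢ =a=> t2, =a=> t3
  t2 = (rec X. b.(a.X\{b} + a.a.X))\{b} ⊢ ∅
  t3 = a.(rec X. b.(a.X\{b} + a.a.X)) ⊢ =a=> t0
Partition-refinement fixed point:
  B0 = {s0}
  B1 = {s1}
  B2 = {s3}
  B3 = {s2, t2}
  B4 = {t0}
  B5 = {t1}
  B6 = {t3}
s0 ∈ B0, t0 ∈ B4 → different blocks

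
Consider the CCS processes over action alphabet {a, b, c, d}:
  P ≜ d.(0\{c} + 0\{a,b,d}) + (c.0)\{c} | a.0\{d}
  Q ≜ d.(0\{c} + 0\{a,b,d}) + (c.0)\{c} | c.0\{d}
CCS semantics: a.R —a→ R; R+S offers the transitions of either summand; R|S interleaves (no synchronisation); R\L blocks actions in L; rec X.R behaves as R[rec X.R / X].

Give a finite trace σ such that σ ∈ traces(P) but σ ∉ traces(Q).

a

Reachable graph of P (3 states):
  s0 = d.(0\{c} + 0\{a,b,d}) + (c.0)\{c} | a.0\{d} :: --a--▸ s1, --d--▸ s2
  s1 = (c.0)\{c} | 0\{d} :: stopped
  s2 = 0\{c} + 0\{a,b,d} :: stopped
Reachable graph of Q (3 states):
  t0 = d.(0\{c} + 0\{a,b,d}) + (c.0)\{c} | c.0\{d} :: --c--▸ t1, --d--▸ t2
  t1 = (c.0)\{c} | 0\{d} :: stopped
  t2 = 0\{c} + 0\{a,b,d} :: stopped
Executing a from P (initial set {s0}):
  after a @ step 1: {s1}
  P completes σ.
Executing a from Q (initial set {t0}):
  after a @ step 1: no successor for Q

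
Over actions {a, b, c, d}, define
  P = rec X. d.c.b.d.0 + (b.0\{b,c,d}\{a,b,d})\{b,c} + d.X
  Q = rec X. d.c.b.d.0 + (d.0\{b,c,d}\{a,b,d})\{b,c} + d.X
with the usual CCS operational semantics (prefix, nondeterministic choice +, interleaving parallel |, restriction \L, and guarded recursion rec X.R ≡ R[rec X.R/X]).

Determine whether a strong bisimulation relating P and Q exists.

LTS(P): 5 reachable states
  u0 = rec X. d.c.b.d.0 + (b.0\{b,c,d}\{a,b,d})\{b,c} + d.X has moves —d→ u0, —d→ u1
  u1 = c.b.d.0 has moves —c→ u2
  u2 = b.d.0 has moves —b→ u3
  u3 = d.0 has moves —d→ u4
  u4 = 0 has moves ∅
LTS(Q): 6 reachable states
  v0 = rec X. d.c.b.d.0 + (d.0\{b,c,d}\{a,b,d})\{b,c} + d.X has moves —d→ v0, —d→ v1, —d→ v2
  v1 = 0\{b,c,d}\{a,b,d}\{b,c} has moves ∅
  v2 = c.b.d.0 has moves —c→ v3
  v3 = b.d.0 has moves —b→ v4
  v4 = d.0 has moves —d→ v5
  v5 = 0 has moves ∅
Coarsest stable partition (strong bisimilarity classes):
  B0 = {u0}
  B1 = {u1, v2}
  B2 = {u2, v3}
  B3 = {u3, v4}
  B4 = {u4, v1, v5}
  B5 = {v0}
u0 ∈ B0, v0 ∈ B5 → different blocks

NO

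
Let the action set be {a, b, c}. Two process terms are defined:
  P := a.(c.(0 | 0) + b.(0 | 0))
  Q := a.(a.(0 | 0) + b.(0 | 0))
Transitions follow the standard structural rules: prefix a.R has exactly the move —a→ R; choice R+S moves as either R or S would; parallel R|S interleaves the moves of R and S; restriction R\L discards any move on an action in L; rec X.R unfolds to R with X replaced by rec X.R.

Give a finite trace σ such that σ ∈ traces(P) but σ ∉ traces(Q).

ac

Reachable graph of P (3 states):
  p0 = a.(c.(0 | 0) + b.(0 | 0)) | —a→ p1
  p1 = c.(0 | 0) + b.(0 | 0) | —b→ p2, —c→ p2
  p2 = 0 | 0 | ∅
Reachable graph of Q (3 states):
  q0 = a.(a.(0 | 0) + b.(0 | 0)) | —a→ q1
  q1 = a.(0 | 0) + b.(0 | 0) | —a→ q2, —b→ q2
  q2 = 0 | 0 | ∅
Executing ac from P (initial set {p0}):
  [1] a ⇒ {p1}
  [2] c ⇒ {p2}
  P completes σ.
Executing ac from Q (initial set {q0}):
  [1] a ⇒ {q1}
  [2] c ⇒ ∅  — Q cannot continue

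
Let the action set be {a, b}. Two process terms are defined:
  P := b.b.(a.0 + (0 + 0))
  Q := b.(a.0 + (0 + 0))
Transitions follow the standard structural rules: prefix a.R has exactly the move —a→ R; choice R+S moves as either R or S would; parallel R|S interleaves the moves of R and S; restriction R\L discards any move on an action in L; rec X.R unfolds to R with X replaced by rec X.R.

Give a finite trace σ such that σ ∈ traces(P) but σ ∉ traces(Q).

bb

P's transition system — 4 states:
  u0 = b.b.(a.0 + (0 + 0)) :: ··b··> u1
  u1 = b.(a.0 + (0 + 0)) :: ··b··> u2
  u2 = a.0 + (0 + 0) :: ··a··> u3
  u3 = 0 :: ·
Q's transition system — 3 states:
  v0 = b.(a.0 + (0 + 0)) :: ··b··> v1
  v1 = a.0 + (0 + 0) :: ··a··> v2
  v2 = 0 :: ·
Run σ = ⟨bb⟩ on P: start {u0}
  after b @ step 1: {u1}
  after b @ step 2: {u2}
  — P admits the full trace.
Run σ = ⟨bb⟩ on Q: start {v0}
  after b @ step 1: {v1}
  after b @ step 2: ∅  — Q cannot continue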